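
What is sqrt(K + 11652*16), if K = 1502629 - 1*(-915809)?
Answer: 3*sqrt(289430) ≈ 1614.0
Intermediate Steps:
K = 2418438 (K = 1502629 + 915809 = 2418438)
sqrt(K + 11652*16) = sqrt(2418438 + 11652*16) = sqrt(2418438 + 186432) = sqrt(2604870) = 3*sqrt(289430)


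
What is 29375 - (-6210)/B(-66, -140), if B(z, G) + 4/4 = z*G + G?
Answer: 9899605/337 ≈ 29376.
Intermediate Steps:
B(z, G) = -1 + G + G*z (B(z, G) = -1 + (z*G + G) = -1 + (G*z + G) = -1 + (G + G*z) = -1 + G + G*z)
29375 - (-6210)/B(-66, -140) = 29375 - (-6210)/(-1 - 140 - 140*(-66)) = 29375 - (-6210)/(-1 - 140 + 9240) = 29375 - (-6210)/9099 = 29375 - 1*(-230/337) = 29375 + 230/337 = 9899605/337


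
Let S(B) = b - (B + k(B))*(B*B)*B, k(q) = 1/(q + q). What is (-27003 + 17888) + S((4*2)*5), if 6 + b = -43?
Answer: -2569964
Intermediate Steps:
k(q) = 1/(2*q)
b = -49 (b = -6 - 43 = -49)
S(B) = -49 - B**3*(B + 1/(2*B)) (S(B) = -49 - (B + 1/(2*B))*(B*B)*B = -49 - (B + 1/(2*B))*B**2*B = -49 - (B + 1/(2*B))*B**3 = -49 - B**3*(B + 1/(2*B)))
(-27003 + 17888) + S((4*2)*5) = (-27003 + 17888) + (-49 - ((4*2)*5)**4 - ((4*2)*5)**2/2) = -9115 + (-49 - (8*5)**4 - (8*5)**2/2) = -9115 + (-49 - 1*40**4 - 1/2*40**2) = -9115 + (-49 - 1*2560000 - 1/2*1600) = -9115 + (-49 - 2560000 - 800) = -9115 - 2560849 = -2569964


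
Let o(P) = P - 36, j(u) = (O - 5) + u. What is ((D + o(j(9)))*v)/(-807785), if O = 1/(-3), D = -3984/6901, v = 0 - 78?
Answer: -17715074/5574524285 ≈ -0.0031779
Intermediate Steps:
v = -78
D = -3984/6901 (D = -3984*1/6901 = -3984/6901 ≈ -0.57731)
O = -⅓ ≈ -0.33333
j(u) = -16/3 + u (j(u) = (-⅓ - 5) + u = -16/3 + u)
o(P) = -36 + P
((D + o(j(9)))*v)/(-807785) = ((-3984/6901 + (-36 + (-16/3 + 9)))*(-78))/(-807785) = ((-3984/6901 + (-36 + 11/3))*(-78))*(-1/807785) = ((-3984/6901 - 97/3)*(-78))*(-1/807785) = -681349/20703*(-78)*(-1/807785) = (17715074/6901)*(-1/807785) = -17715074/5574524285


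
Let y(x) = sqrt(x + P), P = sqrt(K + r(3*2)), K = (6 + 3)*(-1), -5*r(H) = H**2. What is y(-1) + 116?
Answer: 116 + sqrt(-25 + 45*I*sqrt(5))/5 ≈ 117.25 + 1.6043*I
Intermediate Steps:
r(H) = -H**2/5
K = -9 (K = 9*(-1) = -9)
P = 9*I*sqrt(5)/5 (P = sqrt(-9 - (3*2)**2/5) = sqrt(-9 - 1/5*6**2) = sqrt(-9 - 1/5*36) = sqrt(-9 - 36/5) = sqrt(-81/5) = 9*I*sqrt(5)/5 ≈ 4.0249*I)
y(x) = sqrt(x + 9*I*sqrt(5)/5)
y(-1) + 116 = sqrt(25*(-1) + 45*I*sqrt(5))/5 + 116 = sqrt(-25 + 45*I*sqrt(5))/5 + 116 = 116 + sqrt(-25 + 45*I*sqrt(5))/5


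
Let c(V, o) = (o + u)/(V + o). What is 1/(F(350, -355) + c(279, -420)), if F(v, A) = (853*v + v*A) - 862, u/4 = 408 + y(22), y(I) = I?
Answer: 141/24453458 ≈ 5.7661e-6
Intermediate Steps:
u = 1720 (u = 4*(408 + 22) = 4*430 = 1720)
F(v, A) = -862 + 853*v + A*v (F(v, A) = (853*v + A*v) - 862 = -862 + 853*v + A*v)
c(V, o) = (1720 + o)/(V + o) (c(V, o) = (o + 1720)/(V + o) = (1720 + o)/(V + o))
1/(F(350, -355) + c(279, -420)) = 1/((-862 + 853*350 - 355*350) + (1720 - 420)/(279 - 420)) = 1/((-862 + 298550 - 124250) + 1300/(-141)) = 1/(173438 - 1/141*1300) = 1/(173438 - 1300/141) = 1/(24453458/141) = 141/24453458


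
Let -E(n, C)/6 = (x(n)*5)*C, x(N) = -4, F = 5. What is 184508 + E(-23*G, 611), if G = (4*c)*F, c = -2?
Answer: 257828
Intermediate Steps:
G = -40 (G = (4*(-2))*5 = -8*5 = -40)
E(n, C) = 120*C (E(n, C) = -6*(-4*5)*C = -(-120)*C = 120*C)
184508 + E(-23*G, 611) = 184508 + 120*611 = 184508 + 73320 = 257828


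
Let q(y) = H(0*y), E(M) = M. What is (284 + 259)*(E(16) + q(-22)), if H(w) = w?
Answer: 8688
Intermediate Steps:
q(y) = 0 (q(y) = 0*y = 0)
(284 + 259)*(E(16) + q(-22)) = (284 + 259)*(16 + 0) = 543*16 = 8688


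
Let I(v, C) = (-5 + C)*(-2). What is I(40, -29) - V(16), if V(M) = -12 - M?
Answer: 96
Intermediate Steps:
I(v, C) = 10 - 2*C
I(40, -29) - V(16) = (10 - 2*(-29)) - (-12 - 1*16) = (10 + 58) - (-12 - 16) = 68 - 1*(-28) = 68 + 28 = 96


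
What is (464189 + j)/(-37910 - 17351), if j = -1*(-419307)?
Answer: -883496/55261 ≈ -15.988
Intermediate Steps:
j = 419307
(464189 + j)/(-37910 - 17351) = (464189 + 419307)/(-37910 - 17351) = 883496/(-55261) = 883496*(-1/55261) = -883496/55261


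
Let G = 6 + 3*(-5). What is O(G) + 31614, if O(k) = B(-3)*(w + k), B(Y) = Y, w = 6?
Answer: 31623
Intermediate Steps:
G = -9 (G = 6 - 15 = -9)
O(k) = -18 - 3*k (O(k) = -3*(6 + k) = -18 - 3*k)
O(G) + 31614 = (-18 - 3*(-9)) + 31614 = (-18 + 27) + 31614 = 9 + 31614 = 31623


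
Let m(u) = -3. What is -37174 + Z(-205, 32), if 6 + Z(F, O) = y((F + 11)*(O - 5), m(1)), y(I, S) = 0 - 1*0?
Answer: -37180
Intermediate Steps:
y(I, S) = 0 (y(I, S) = 0 + 0 = 0)
Z(F, O) = -6 (Z(F, O) = -6 + 0 = -6)
-37174 + Z(-205, 32) = -37174 - 6 = -37180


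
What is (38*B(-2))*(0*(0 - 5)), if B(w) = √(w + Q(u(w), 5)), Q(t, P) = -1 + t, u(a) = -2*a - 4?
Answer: 0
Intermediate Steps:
u(a) = -4 - 2*a
B(w) = √(-5 - w) (B(w) = √(w + (-1 + (-4 - 2*w))) = √(w + (-5 - 2*w)) = √(-5 - w))
(38*B(-2))*(0*(0 - 5)) = (38*√(-5 - 1*(-2)))*(0*(0 - 5)) = (38*√(-5 + 2))*(0*(-5)) = (38*√(-3))*0 = (38*(I*√3))*0 = (38*I*√3)*0 = 0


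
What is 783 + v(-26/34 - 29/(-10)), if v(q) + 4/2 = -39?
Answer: 742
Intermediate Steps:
v(q) = -41 (v(q) = -2 - 39 = -41)
783 + v(-26/34 - 29/(-10)) = 783 - 41 = 742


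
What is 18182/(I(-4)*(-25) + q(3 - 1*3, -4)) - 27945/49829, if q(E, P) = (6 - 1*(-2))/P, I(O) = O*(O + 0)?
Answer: -458612384/10015629 ≈ -45.790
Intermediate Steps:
I(O) = O² (I(O) = O*O = O²)
q(E, P) = 8/P (q(E, P) = (6 + 2)/P = 8/P)
18182/(I(-4)*(-25) + q(3 - 1*3, -4)) - 27945/49829 = 18182/((-4)²*(-25) + 8/(-4)) - 27945/49829 = 18182/(16*(-25) + 8*(-¼)) - 27945*1/49829 = 18182/(-400 - 2) - 27945/49829 = 18182/(-402) - 27945/49829 = 18182*(-1/402) - 27945/49829 = -9091/201 - 27945/49829 = -458612384/10015629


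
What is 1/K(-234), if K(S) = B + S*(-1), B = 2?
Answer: 1/236 ≈ 0.0042373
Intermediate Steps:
K(S) = 2 - S (K(S) = 2 + S*(-1) = 2 - S)
1/K(-234) = 1/(2 - 1*(-234)) = 1/(2 + 234) = 1/236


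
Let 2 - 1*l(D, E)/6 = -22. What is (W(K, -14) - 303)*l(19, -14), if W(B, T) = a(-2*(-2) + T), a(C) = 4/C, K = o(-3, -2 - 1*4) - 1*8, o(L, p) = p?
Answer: -218448/5 ≈ -43690.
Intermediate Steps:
l(D, E) = 144 (l(D, E) = 12 - 6*(-22) = 12 + 132 = 144)
K = -14 (K = (-2 - 1*4) - 1*8 = (-2 - 4) - 8 = -6 - 8 = -14)
W(B, T) = 4/(4 + T) (W(B, T) = 4/(-2*(-2) + T) = 4/(4 + T))
(W(K, -14) - 303)*l(19, -14) = (4/(4 - 14) - 303)*144 = (4/(-10) - 303)*144 = (4*(-⅒) - 303)*144 = (-⅖ - 303)*144 = -1517/5*144 = -218448/5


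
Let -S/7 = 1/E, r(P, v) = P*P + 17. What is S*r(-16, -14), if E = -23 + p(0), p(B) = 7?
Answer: 1911/16 ≈ 119.44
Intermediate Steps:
r(P, v) = 17 + P**2 (r(P, v) = P**2 + 17 = 17 + P**2)
E = -16 (E = -23 + 7 = -16)
S = 7/16 (S = -7/(-16) = -7*(-1/16) = 7/16 ≈ 0.43750)
S*r(-16, -14) = 7*(17 + (-16)**2)/16 = 7*(17 + 256)/16 = (7/16)*273 = 1911/16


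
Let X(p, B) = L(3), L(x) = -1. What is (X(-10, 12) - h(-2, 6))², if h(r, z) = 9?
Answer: 100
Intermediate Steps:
X(p, B) = -1
(X(-10, 12) - h(-2, 6))² = (-1 - 1*9)² = (-1 - 9)² = (-10)² = 100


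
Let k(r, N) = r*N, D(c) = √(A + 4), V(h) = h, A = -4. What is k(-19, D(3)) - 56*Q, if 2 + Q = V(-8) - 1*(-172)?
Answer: -9072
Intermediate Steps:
Q = 162 (Q = -2 + (-8 - 1*(-172)) = -2 + (-8 + 172) = -2 + 164 = 162)
D(c) = 0 (D(c) = √(-4 + 4) = √0 = 0)
k(r, N) = N*r
k(-19, D(3)) - 56*Q = 0*(-19) - 56*162 = 0 - 9072 = -9072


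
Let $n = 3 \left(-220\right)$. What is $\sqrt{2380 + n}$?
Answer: $2 \sqrt{430} \approx 41.473$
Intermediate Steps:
$n = -660$
$\sqrt{2380 + n} = \sqrt{2380 - 660} = \sqrt{1720} = 2 \sqrt{430}$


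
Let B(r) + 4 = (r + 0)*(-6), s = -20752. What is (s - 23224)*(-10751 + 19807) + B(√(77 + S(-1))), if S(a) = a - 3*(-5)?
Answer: -398246660 - 6*√91 ≈ -3.9825e+8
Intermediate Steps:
S(a) = 15 + a (S(a) = a + 15 = 15 + a)
B(r) = -4 - 6*r (B(r) = -4 + (r + 0)*(-6) = -4 + r*(-6) = -4 - 6*r)
(s - 23224)*(-10751 + 19807) + B(√(77 + S(-1))) = (-20752 - 23224)*(-10751 + 19807) + (-4 - 6*√(77 + (15 - 1))) = -43976*9056 + (-4 - 6*√(77 + 14)) = -398246656 + (-4 - 6*√91) = -398246660 - 6*√91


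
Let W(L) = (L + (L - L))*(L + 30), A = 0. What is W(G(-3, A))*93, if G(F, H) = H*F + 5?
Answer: 16275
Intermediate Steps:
G(F, H) = 5 + F*H (G(F, H) = F*H + 5 = 5 + F*H)
W(L) = L*(30 + L) (W(L) = (L + 0)*(30 + L) = L*(30 + L))
W(G(-3, A))*93 = ((5 - 3*0)*(30 + (5 - 3*0)))*93 = ((5 + 0)*(30 + (5 + 0)))*93 = (5*(30 + 5))*93 = (5*35)*93 = 175*93 = 16275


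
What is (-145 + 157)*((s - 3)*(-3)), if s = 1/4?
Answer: 99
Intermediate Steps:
s = 1/4 ≈ 0.25000
(-145 + 157)*((s - 3)*(-3)) = (-145 + 157)*((1/4 - 3)*(-3)) = 12*(-11/4*(-3)) = 12*(33/4) = 99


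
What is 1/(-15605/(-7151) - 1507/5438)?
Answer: 38887138/74083433 ≈ 0.52491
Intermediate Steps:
1/(-15605/(-7151) - 1507/5438) = 1/(-15605*(-1/7151) - 1507*1/5438) = 1/(15605/7151 - 1507/5438) = 1/(74083433/38887138) = 38887138/74083433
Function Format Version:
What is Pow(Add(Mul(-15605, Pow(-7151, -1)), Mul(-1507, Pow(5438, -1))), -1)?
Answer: Rational(38887138, 74083433) ≈ 0.52491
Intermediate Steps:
Pow(Add(Mul(-15605, Pow(-7151, -1)), Mul(-1507, Pow(5438, -1))), -1) = Pow(Add(Mul(-15605, Rational(-1, 7151)), Mul(-1507, Rational(1, 5438))), -1) = Pow(Add(Rational(15605, 7151), Rational(-1507, 5438)), -1) = Pow(Rational(74083433, 38887138), -1) = Rational(38887138, 74083433)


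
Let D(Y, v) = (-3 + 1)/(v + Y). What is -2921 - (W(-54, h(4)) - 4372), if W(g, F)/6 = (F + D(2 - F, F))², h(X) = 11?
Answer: 851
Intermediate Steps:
D(Y, v) = -2/(Y + v)
W(g, F) = 6*(-1 + F)² (W(g, F) = 6*(F - 2/((2 - F) + F))² = 6*(F - 2/2)² = 6*(F - 2*½)² = 6*(F - 1)² = 6*(-1 + F)²)
-2921 - (W(-54, h(4)) - 4372) = -2921 - (6*(-1 + 11)² - 4372) = -2921 - (6*10² - 4372) = -2921 - (6*100 - 4372) = -2921 - (600 - 4372) = -2921 - 1*(-3772) = -2921 + 3772 = 851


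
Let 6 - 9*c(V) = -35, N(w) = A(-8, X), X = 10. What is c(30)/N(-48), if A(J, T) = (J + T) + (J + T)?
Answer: 41/36 ≈ 1.1389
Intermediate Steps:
A(J, T) = 2*J + 2*T
N(w) = 4 (N(w) = 2*(-8) + 2*10 = -16 + 20 = 4)
c(V) = 41/9 (c(V) = ⅔ - ⅑*(-35) = ⅔ + 35/9 = 41/9)
c(30)/N(-48) = (41/9)/4 = (41/9)*(¼) = 41/36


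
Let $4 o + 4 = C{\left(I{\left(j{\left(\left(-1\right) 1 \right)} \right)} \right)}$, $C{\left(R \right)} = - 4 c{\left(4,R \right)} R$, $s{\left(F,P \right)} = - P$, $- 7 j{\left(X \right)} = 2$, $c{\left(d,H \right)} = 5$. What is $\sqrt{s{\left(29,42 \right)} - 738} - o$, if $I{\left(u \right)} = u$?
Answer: $- \frac{3}{7} + 2 i \sqrt{195} \approx -0.42857 + 27.928 i$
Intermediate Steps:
$j{\left(X \right)} = - \frac{2}{7}$ ($j{\left(X \right)} = \left(- \frac{1}{7}\right) 2 = - \frac{2}{7}$)
$C{\left(R \right)} = - 20 R$ ($C{\left(R \right)} = \left(-4\right) 5 R = - 20 R$)
$o = \frac{3}{7}$ ($o = -1 + \frac{\left(-20\right) \left(- \frac{2}{7}\right)}{4} = -1 + \frac{1}{4} \cdot \frac{40}{7} = -1 + \frac{10}{7} = \frac{3}{7} \approx 0.42857$)
$\sqrt{s{\left(29,42 \right)} - 738} - o = \sqrt{\left(-1\right) 42 - 738} - \frac{3}{7} = \sqrt{-42 - 738} - \frac{3}{7} = \sqrt{-780} - \frac{3}{7} = 2 i \sqrt{195} - \frac{3}{7} = - \frac{3}{7} + 2 i \sqrt{195}$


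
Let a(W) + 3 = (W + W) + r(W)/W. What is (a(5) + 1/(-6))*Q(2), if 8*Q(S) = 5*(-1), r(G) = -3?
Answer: -187/48 ≈ -3.8958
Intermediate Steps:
Q(S) = -5/8 (Q(S) = (5*(-1))/8 = (⅛)*(-5) = -5/8)
a(W) = -3 - 3/W + 2*W (a(W) = -3 + ((W + W) - 3/W) = -3 + (2*W - 3/W) = -3 + (-3/W + 2*W) = -3 - 3/W + 2*W)
(a(5) + 1/(-6))*Q(2) = ((-3 - 3/5 + 2*5) + 1/(-6))*(-5/8) = ((-3 - 3*⅕ + 10) - ⅙)*(-5/8) = ((-3 - ⅗ + 10) - ⅙)*(-5/8) = (32/5 - ⅙)*(-5/8) = (187/30)*(-5/8) = -187/48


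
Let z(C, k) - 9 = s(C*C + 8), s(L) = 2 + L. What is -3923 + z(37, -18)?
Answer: -2535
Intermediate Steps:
z(C, k) = 19 + C² (z(C, k) = 9 + (2 + (C*C + 8)) = 9 + (2 + (C² + 8)) = 9 + (2 + (8 + C²)) = 9 + (10 + C²) = 19 + C²)
-3923 + z(37, -18) = -3923 + (19 + 37²) = -3923 + (19 + 1369) = -3923 + 1388 = -2535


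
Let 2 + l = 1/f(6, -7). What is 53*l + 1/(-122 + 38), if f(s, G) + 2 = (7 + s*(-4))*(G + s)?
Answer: -14347/140 ≈ -102.48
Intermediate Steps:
f(s, G) = -2 + (7 - 4*s)*(G + s) (f(s, G) = -2 + (7 + s*(-4))*(G + s) = -2 + (7 - 4*s)*(G + s))
l = -29/15 (l = -2 + 1/(-2 - 4*6² + 7*(-7) + 7*6 - 4*(-7)*6) = -2 + 1/(-2 - 4*36 - 49 + 42 + 168) = -2 + 1/(-2 - 144 - 49 + 42 + 168) = -2 + 1/15 = -29/15 ≈ -1.9333)
53*l + 1/(-122 + 38) = 53*(-29/15) + 1/(-122 + 38) = -1537/15 + 1/(-84) = -1537/15 - 1/84 = -14347/140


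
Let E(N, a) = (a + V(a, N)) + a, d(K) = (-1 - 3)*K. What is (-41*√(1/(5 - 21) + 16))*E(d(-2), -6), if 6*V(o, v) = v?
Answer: 328*√255/3 ≈ 1745.9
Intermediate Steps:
V(o, v) = v/6
d(K) = -4*K
E(N, a) = 2*a + N/6 (E(N, a) = (a + N/6) + a = 2*a + N/6)
(-41*√(1/(5 - 21) + 16))*E(d(-2), -6) = (-41*√(1/(5 - 21) + 16))*(2*(-6) + (-4*(-2))/6) = (-41*√(1/(-16) + 16))*(-12 + (⅙)*8) = (-41*√(-1/16 + 16))*(-12 + 4/3) = -41*√255/4*(-32/3) = 328*√255/3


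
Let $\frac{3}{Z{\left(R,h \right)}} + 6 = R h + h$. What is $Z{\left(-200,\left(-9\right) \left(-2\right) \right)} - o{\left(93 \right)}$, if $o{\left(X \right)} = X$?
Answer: $- \frac{111229}{1196} \approx -93.001$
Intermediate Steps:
$Z{\left(R,h \right)} = \frac{3}{-6 + h + R h}$ ($Z{\left(R,h \right)} = \frac{3}{-6 + \left(R h + h\right)} = \frac{3}{-6 + \left(h + R h\right)} = \frac{3}{-6 + h + R h}$)
$Z{\left(-200,\left(-9\right) \left(-2\right) \right)} - o{\left(93 \right)} = \frac{3}{-6 - -18 - 200 \left(\left(-9\right) \left(-2\right)\right)} - 93 = \frac{3}{-6 + 18 - 3600} - 93 = \frac{3}{-3588} - 93 = 3 \left(- \frac{1}{3588}\right) - 93 = - \frac{1}{1196} - 93 = - \frac{111229}{1196}$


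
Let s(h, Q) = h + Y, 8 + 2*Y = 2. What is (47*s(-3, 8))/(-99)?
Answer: 94/33 ≈ 2.8485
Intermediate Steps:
Y = -3 (Y = -4 + (½)*2 = -4 + 1 = -3)
s(h, Q) = -3 + h (s(h, Q) = h - 3 = -3 + h)
(47*s(-3, 8))/(-99) = (47*(-3 - 3))/(-99) = (47*(-6))*(-1/99) = -282*(-1/99) = 94/33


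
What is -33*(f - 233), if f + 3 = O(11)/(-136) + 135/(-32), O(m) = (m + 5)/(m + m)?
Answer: 4312503/544 ≈ 7927.4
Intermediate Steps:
O(m) = (5 + m)/(2*m) (O(m) = (5 + m)/((2*m)) = (5 + m)*(1/(2*m)) = (5 + m)/(2*m))
f = -43229/5984 (f = -3 + (((½)*(5 + 11)/11)/(-136) + 135/(-32)) = -3 + (((½)*(1/11)*16)*(-1/136) + 135*(-1/32)) = -3 + ((8/11)*(-1/136) - 135/32) = -3 + (-1/187 - 135/32) = -3 - 25277/5984 = -43229/5984 ≈ -7.2241)
-33*(f - 233) = -33*(-43229/5984 - 233) = -33*(-1437501/5984) = 4312503/544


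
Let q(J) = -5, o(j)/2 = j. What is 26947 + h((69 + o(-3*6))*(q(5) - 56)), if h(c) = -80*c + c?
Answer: 185974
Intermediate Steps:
o(j) = 2*j
h(c) = -79*c
26947 + h((69 + o(-3*6))*(q(5) - 56)) = 26947 - 79*(69 + 2*(-3*6))*(-5 - 56) = 26947 - 79*(69 + 2*(-18))*(-61) = 26947 - 79*(69 - 36)*(-61) = 26947 - 2607*(-61) = 26947 - 79*(-2013) = 26947 + 159027 = 185974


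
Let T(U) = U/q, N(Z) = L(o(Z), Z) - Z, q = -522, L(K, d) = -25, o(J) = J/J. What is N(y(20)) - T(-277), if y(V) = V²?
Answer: -222127/522 ≈ -425.53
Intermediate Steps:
o(J) = 1
N(Z) = -25 - Z
T(U) = -U/522 (T(U) = U/(-522) = U*(-1/522) = -U/522)
N(y(20)) - T(-277) = (-25 - 1*20²) - (-1)*(-277)/522 = (-25 - 1*400) - 1*277/522 = (-25 - 400) - 277/522 = -425 - 277/522 = -222127/522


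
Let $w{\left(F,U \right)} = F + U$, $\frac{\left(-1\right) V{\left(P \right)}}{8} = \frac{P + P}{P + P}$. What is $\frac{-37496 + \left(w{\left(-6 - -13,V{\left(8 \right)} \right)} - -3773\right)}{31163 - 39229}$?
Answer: $\frac{16862}{4033} \approx 4.181$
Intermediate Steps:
$V{\left(P \right)} = -8$ ($V{\left(P \right)} = - 8 \frac{P + P}{P + P} = - 8 \frac{2 P}{2 P} = - 8 \cdot 2 P \frac{1}{2 P} = \left(-8\right) 1 = -8$)
$\frac{-37496 + \left(w{\left(-6 - -13,V{\left(8 \right)} \right)} - -3773\right)}{31163 - 39229} = \frac{-37496 - -3772}{31163 - 39229} = \frac{-37496 + \left(\left(\left(-6 + 13\right) - 8\right) + 3773\right)}{-8066} = \left(-37496 + \left(\left(7 - 8\right) + 3773\right)\right) \left(- \frac{1}{8066}\right) = \left(-37496 + \left(-1 + 3773\right)\right) \left(- \frac{1}{8066}\right) = \left(-37496 + 3772\right) \left(- \frac{1}{8066}\right) = \left(-33724\right) \left(- \frac{1}{8066}\right) = \frac{16862}{4033}$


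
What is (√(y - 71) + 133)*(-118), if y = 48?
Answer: -15694 - 118*I*√23 ≈ -15694.0 - 565.91*I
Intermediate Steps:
(√(y - 71) + 133)*(-118) = (√(48 - 71) + 133)*(-118) = (√(-23) + 133)*(-118) = (I*√23 + 133)*(-118) = (133 + I*√23)*(-118) = -15694 - 118*I*√23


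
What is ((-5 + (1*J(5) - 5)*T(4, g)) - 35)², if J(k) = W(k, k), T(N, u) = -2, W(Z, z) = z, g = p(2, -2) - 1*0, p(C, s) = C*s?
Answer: 1600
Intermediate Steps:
g = -4 (g = 2*(-2) - 1*0 = -4 + 0 = -4)
J(k) = k
((-5 + (1*J(5) - 5)*T(4, g)) - 35)² = ((-5 + (1*5 - 5)*(-2)) - 35)² = ((-5 + (5 - 5)*(-2)) - 35)² = ((-5 + 0*(-2)) - 35)² = ((-5 + 0) - 35)² = (-5 - 35)² = (-40)² = 1600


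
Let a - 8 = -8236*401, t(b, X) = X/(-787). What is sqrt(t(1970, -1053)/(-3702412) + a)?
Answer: I*sqrt(7010009745235017501270885)/1456899122 ≈ 1817.3*I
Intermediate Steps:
t(b, X) = -X/787 (t(b, X) = X*(-1/787) = -X/787)
a = -3302628 (a = 8 - 8236*401 = 8 - 3302636 = -3302628)
sqrt(t(1970, -1053)/(-3702412) + a) = sqrt(-1/787*(-1053)/(-3702412) - 3302628) = sqrt((1053/787)*(-1/3702412) - 3302628) = sqrt(-1053/2913798244 - 3302628) = sqrt(-9623191666986285/2913798244) = I*sqrt(7010009745235017501270885)/1456899122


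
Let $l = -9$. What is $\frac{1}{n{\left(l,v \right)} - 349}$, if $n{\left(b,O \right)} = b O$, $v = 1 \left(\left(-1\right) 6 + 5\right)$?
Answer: $- \frac{1}{340} \approx -0.0029412$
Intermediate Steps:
$v = -1$ ($v = 1 \left(-6 + 5\right) = 1 \left(-1\right) = -1$)
$n{\left(b,O \right)} = O b$
$\frac{1}{n{\left(l,v \right)} - 349} = \frac{1}{\left(-1\right) \left(-9\right) - 349} = \frac{1}{9 - 349} = \frac{1}{-340} = - \frac{1}{340}$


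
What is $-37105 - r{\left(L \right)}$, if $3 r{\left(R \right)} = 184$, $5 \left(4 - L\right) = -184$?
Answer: $- \frac{111499}{3} \approx -37166.0$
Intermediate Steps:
$L = \frac{204}{5}$ ($L = 4 - - \frac{184}{5} = 4 + \frac{184}{5} = \frac{204}{5} \approx 40.8$)
$r{\left(R \right)} = \frac{184}{3}$ ($r{\left(R \right)} = \frac{1}{3} \cdot 184 = \frac{184}{3}$)
$-37105 - r{\left(L \right)} = -37105 - \frac{184}{3} = - \frac{111499}{3}$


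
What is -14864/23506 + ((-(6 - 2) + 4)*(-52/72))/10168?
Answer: -7432/11753 ≈ -0.63235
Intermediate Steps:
-14864/23506 + ((-(6 - 2) + 4)*(-52/72))/10168 = -14864*1/23506 + ((-1*4 + 4)*(-52*1/72))*(1/10168) = -7432/11753 + ((-4 + 4)*(-13/18))*(1/10168) = -7432/11753 + (0*(-13/18))*(1/10168) = -7432/11753 + 0*(1/10168) = -7432/11753 + 0 = -7432/11753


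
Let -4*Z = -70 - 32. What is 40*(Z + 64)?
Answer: 3580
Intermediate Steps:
Z = 51/2 (Z = -(-70 - 32)/4 = -1/4*(-102) = 51/2 ≈ 25.500)
40*(Z + 64) = 40*(51/2 + 64) = 40*(179/2) = 3580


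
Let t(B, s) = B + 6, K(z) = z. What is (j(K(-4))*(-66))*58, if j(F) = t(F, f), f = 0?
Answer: -7656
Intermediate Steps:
t(B, s) = 6 + B
j(F) = 6 + F
(j(K(-4))*(-66))*58 = ((6 - 4)*(-66))*58 = (2*(-66))*58 = -132*58 = -7656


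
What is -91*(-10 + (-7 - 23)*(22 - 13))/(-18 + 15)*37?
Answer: -942760/3 ≈ -3.1425e+5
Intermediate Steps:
-91*(-10 + (-7 - 23)*(22 - 13))/(-18 + 15)*37 = -91*(-10 - 30*9)/(-3)*37 = -91*(-10 - 270)*(-1)/3*37 = -(-25480)*(-1)/3*37 = -91*280/3*37 = -25480/3*37 = -942760/3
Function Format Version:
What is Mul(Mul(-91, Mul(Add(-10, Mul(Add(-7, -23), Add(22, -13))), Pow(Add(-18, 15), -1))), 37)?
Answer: Rational(-942760, 3) ≈ -3.1425e+5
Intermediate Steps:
Mul(Mul(-91, Mul(Add(-10, Mul(Add(-7, -23), Add(22, -13))), Pow(Add(-18, 15), -1))), 37) = Mul(Mul(-91, Mul(Add(-10, Mul(-30, 9)), Pow(-3, -1))), 37) = Mul(Mul(-91, Mul(Add(-10, -270), Rational(-1, 3))), 37) = Mul(Mul(-91, Mul(-280, Rational(-1, 3))), 37) = Mul(Mul(-91, Rational(280, 3)), 37) = Mul(Rational(-25480, 3), 37) = Rational(-942760, 3)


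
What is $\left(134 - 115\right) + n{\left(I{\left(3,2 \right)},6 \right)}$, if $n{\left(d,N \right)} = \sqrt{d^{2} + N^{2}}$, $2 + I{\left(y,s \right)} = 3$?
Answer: $19 + \sqrt{37} \approx 25.083$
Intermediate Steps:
$I{\left(y,s \right)} = 1$ ($I{\left(y,s \right)} = -2 + 3 = 1$)
$n{\left(d,N \right)} = \sqrt{N^{2} + d^{2}}$
$\left(134 - 115\right) + n{\left(I{\left(3,2 \right)},6 \right)} = \left(134 - 115\right) + \sqrt{6^{2} + 1^{2}} = 19 + \sqrt{36 + 1} = 19 + \sqrt{37}$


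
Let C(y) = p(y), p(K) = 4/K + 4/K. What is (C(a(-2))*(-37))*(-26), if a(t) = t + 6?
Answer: 1924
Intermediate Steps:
p(K) = 8/K
a(t) = 6 + t
C(y) = 8/y
(C(a(-2))*(-37))*(-26) = ((8/(6 - 2))*(-37))*(-26) = ((8/4)*(-37))*(-26) = ((8*(¼))*(-37))*(-26) = (2*(-37))*(-26) = -74*(-26) = 1924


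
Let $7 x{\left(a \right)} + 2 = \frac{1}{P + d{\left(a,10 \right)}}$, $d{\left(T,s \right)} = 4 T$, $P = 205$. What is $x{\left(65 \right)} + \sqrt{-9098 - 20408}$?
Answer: $- \frac{929}{3255} + i \sqrt{29506} \approx -0.28541 + 171.77 i$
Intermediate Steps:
$x{\left(a \right)} = - \frac{2}{7} + \frac{1}{7 \left(205 + 4 a\right)}$
$x{\left(65 \right)} + \sqrt{-9098 - 20408} = \frac{-409 - 520}{7 \left(205 + 4 \cdot 65\right)} + \sqrt{-9098 - 20408} = \frac{-409 - 520}{7 \left(205 + 260\right)} + \sqrt{-29506} = \frac{1}{7} \cdot \frac{1}{465} \left(-929\right) + i \sqrt{29506} = - \frac{929}{3255} + i \sqrt{29506}$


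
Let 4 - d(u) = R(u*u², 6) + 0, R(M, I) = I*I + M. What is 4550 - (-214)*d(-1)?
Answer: -2084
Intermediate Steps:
R(M, I) = M + I² (R(M, I) = I² + M = M + I²)
d(u) = -32 - u³ (d(u) = 4 - ((u*u² + 6²) + 0) = 4 - ((u³ + 36) + 0) = 4 - ((36 + u³) + 0) = 4 - (36 + u³) = 4 + (-36 - u³) = -32 - u³)
4550 - (-214)*d(-1) = 4550 - (-214)*(-32 - 1*(-1)³) = 4550 - (-214)*(-32 - 1*(-1)) = 4550 - (-214)*(-32 + 1) = 4550 - (-214)*(-31) = 4550 - 1*6634 = 4550 - 6634 = -2084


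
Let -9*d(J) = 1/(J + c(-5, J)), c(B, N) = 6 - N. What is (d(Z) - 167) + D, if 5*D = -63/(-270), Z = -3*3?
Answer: -112706/675 ≈ -166.97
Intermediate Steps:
Z = -9
D = 7/150 (D = (-63/(-270))/5 = (-63*(-1/270))/5 = (⅕)*(7/30) = 7/150 ≈ 0.046667)
d(J) = -1/54 (d(J) = -1/(9*(J + (6 - J))) = -⅑/6 = -⅑*⅙ = -1/54)
(d(Z) - 167) + D = (-1/54 - 167) + 7/150 = -9019/54 + 7/150 = -112706/675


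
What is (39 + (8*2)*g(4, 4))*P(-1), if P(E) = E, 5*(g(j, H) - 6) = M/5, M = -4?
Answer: -3311/25 ≈ -132.44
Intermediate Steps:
g(j, H) = 146/25 (g(j, H) = 6 + (-4/5)/5 = 6 + (-4*⅕)/5 = 6 + (⅕)*(-⅘) = 6 - 4/25 = 146/25)
(39 + (8*2)*g(4, 4))*P(-1) = (39 + (8*2)*(146/25))*(-1) = (39 + 16*(146/25))*(-1) = (39 + 2336/25)*(-1) = (3311/25)*(-1) = -3311/25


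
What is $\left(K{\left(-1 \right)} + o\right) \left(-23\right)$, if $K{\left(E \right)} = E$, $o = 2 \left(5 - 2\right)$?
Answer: $-115$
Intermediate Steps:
$o = 6$ ($o = 2 \cdot 3 = 6$)
$\left(K{\left(-1 \right)} + o\right) \left(-23\right) = \left(-1 + 6\right) \left(-23\right) = 5 \left(-23\right) = -115$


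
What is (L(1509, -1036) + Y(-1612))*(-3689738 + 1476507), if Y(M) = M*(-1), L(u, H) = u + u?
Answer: -10247259530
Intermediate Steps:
L(u, H) = 2*u
Y(M) = -M
(L(1509, -1036) + Y(-1612))*(-3689738 + 1476507) = (2*1509 - 1*(-1612))*(-3689738 + 1476507) = (3018 + 1612)*(-2213231) = 4630*(-2213231) = -10247259530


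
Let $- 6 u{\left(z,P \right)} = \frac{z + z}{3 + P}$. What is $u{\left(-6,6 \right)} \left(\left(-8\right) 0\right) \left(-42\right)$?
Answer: $0$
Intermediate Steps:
$u{\left(z,P \right)} = - \frac{z}{3 \left(3 + P\right)}$ ($u{\left(z,P \right)} = - \frac{\left(z + z\right) \frac{1}{3 + P}}{6} = - \frac{2 z \frac{1}{3 + P}}{6} = - \frac{z}{3 \left(3 + P\right)}$)
$u{\left(-6,6 \right)} \left(\left(-8\right) 0\right) \left(-42\right) = \left(-1\right) \left(-6\right) \frac{1}{9 + 3 \cdot 6} \left(\left(-8\right) 0\right) \left(-42\right) = \left(-1\right) \left(-6\right) \frac{1}{9 + 18} \cdot 0 \left(-42\right) = \left(-1\right) \left(-6\right) \frac{1}{27} \cdot 0 \left(-42\right) = \frac{2}{9} \cdot 0 \left(-42\right) = 0 \left(-42\right) = 0$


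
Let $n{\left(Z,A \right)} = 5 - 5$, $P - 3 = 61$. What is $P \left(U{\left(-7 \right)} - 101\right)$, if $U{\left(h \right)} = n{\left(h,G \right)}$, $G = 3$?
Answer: $-6464$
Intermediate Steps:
$P = 64$ ($P = 3 + 61 = 64$)
$n{\left(Z,A \right)} = 0$
$U{\left(h \right)} = 0$
$P \left(U{\left(-7 \right)} - 101\right) = 64 \left(0 - 101\right) = 64 \left(-101\right) = -6464$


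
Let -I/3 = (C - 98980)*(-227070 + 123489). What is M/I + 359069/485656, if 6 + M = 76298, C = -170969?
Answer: 1771787093725343/2396419883872776 ≈ 0.73935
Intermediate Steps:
I = -83884762107 (I = -3*(-170969 - 98980)*(-227070 + 123489) = -(-809847)*(-103581) = -3*27961587369 = -83884762107)
M = 76292 (M = -6 + 76298 = 76292)
M/I + 359069/485656 = 76292/(-83884762107) + 359069/485656 = 76292*(-1/83884762107) + 359069*(1/485656) = -76292/83884762107 + 359069/485656 = 1771787093725343/2396419883872776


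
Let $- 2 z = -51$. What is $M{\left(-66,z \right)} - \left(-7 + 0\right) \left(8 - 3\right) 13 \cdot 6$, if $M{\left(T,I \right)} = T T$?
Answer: $7086$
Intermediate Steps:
$z = \frac{51}{2}$ ($z = \left(- \frac{1}{2}\right) \left(-51\right) = \frac{51}{2} \approx 25.5$)
$M{\left(T,I \right)} = T^{2}$
$M{\left(-66,z \right)} - \left(-7 + 0\right) \left(8 - 3\right) 13 \cdot 6 = \left(-66\right)^{2} - \left(-7 + 0\right) \left(8 - 3\right) 13 \cdot 6 = 4356 - \left(-7\right) 5 \cdot 13 \cdot 6 = 4356 - \left(-35\right) 13 \cdot 6 = 4356 - \left(-455\right) 6 = 4356 - -2730 = 4356 + 2730 = 7086$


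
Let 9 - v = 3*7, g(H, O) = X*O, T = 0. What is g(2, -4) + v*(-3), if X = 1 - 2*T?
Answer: 32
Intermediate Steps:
X = 1 (X = 1 - 2*0 = 1 + 0 = 1)
g(H, O) = O (g(H, O) = 1*O = O)
v = -12 (v = 9 - 3*7 = 9 - 1*21 = 9 - 21 = -12)
g(2, -4) + v*(-3) = -4 - 12*(-3) = -4 + 36 = 32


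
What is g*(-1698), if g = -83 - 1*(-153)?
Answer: -118860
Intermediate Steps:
g = 70 (g = -83 + 153 = 70)
g*(-1698) = 70*(-1698) = -118860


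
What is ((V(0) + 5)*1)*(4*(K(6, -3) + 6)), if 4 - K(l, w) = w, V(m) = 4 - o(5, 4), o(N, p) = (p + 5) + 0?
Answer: 0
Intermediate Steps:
o(N, p) = 5 + p (o(N, p) = (5 + p) + 0 = 5 + p)
V(m) = -5 (V(m) = 4 - (5 + 4) = 4 - 1*9 = 4 - 9 = -5)
K(l, w) = 4 - w
((V(0) + 5)*1)*(4*(K(6, -3) + 6)) = ((-5 + 5)*1)*(4*((4 - 1*(-3)) + 6)) = (0*1)*(4*((4 + 3) + 6)) = 0*(4*(7 + 6)) = 0*(4*13) = 0*52 = 0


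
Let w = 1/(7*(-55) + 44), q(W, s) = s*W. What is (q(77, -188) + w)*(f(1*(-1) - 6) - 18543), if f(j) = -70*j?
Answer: 89115330801/341 ≈ 2.6134e+8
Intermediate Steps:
q(W, s) = W*s
w = -1/341 (w = 1/(-385 + 44) = 1/(-341) = -1/341 ≈ -0.0029326)
(q(77, -188) + w)*(f(1*(-1) - 6) - 18543) = (77*(-188) - 1/341)*(-70*(1*(-1) - 6) - 18543) = (-14476 - 1/341)*(-70*(-1 - 6) - 18543) = -4936317*(-70*(-7) - 18543)/341 = -4936317*(490 - 18543)/341 = -4936317/341*(-18053) = 89115330801/341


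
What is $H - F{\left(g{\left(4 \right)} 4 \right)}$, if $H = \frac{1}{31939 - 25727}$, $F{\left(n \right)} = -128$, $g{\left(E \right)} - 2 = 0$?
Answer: $\frac{795137}{6212} \approx 128.0$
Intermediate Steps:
$g{\left(E \right)} = 2$ ($g{\left(E \right)} = 2 + 0 = 2$)
$H = \frac{1}{6212} \approx 0.00016098$
$H - F{\left(g{\left(4 \right)} 4 \right)} = \frac{1}{6212} - -128 = \frac{1}{6212} + 128 = \frac{795137}{6212}$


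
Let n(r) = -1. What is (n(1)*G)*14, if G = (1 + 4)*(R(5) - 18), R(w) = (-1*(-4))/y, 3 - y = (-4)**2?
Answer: 16660/13 ≈ 1281.5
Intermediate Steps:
y = -13 (y = 3 - 1*(-4)**2 = 3 - 1*16 = 3 - 16 = -13)
R(w) = -4/13 (R(w) = -1*(-4)/(-13) = 4*(-1/13) = -4/13)
G = -1190/13 (G = (1 + 4)*(-4/13 - 18) = 5*(-238/13) = -1190/13 ≈ -91.538)
(n(1)*G)*14 = -1*(-1190/13)*14 = (1190/13)*14 = 16660/13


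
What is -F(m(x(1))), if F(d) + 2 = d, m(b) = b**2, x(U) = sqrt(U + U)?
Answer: 0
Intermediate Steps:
x(U) = sqrt(2)*sqrt(U) (x(U) = sqrt(2*U) = sqrt(2)*sqrt(U))
F(d) = -2 + d
-F(m(x(1))) = -(-2 + (sqrt(2)*sqrt(1))**2) = -(-2 + (sqrt(2)*1)**2) = -(-2 + (sqrt(2))**2) = -(-2 + 2) = -1*0 = 0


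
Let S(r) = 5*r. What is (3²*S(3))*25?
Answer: 3375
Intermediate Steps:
(3²*S(3))*25 = (3²*(5*3))*25 = (9*15)*25 = 135*25 = 3375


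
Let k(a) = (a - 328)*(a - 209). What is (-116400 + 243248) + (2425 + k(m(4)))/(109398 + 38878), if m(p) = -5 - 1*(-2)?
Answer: 18808586645/148276 ≈ 1.2685e+5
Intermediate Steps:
m(p) = -3 (m(p) = -5 + 2 = -3)
k(a) = (-328 + a)*(-209 + a)
(-116400 + 243248) + (2425 + k(m(4)))/(109398 + 38878) = (-116400 + 243248) + (2425 + (68552 + (-3)² - 537*(-3)))/(109398 + 38878) = 126848 + (2425 + (68552 + 9 + 1611))/148276 = 126848 + (2425 + 70172)*(1/148276) = 126848 + 72597*(1/148276) = 126848 + 72597/148276 = 18808586645/148276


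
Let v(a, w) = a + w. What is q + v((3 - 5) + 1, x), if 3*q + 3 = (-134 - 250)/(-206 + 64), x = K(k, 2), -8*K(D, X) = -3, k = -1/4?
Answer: -411/568 ≈ -0.72359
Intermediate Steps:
k = -1/4 (k = -1*1/4 = -1/4 ≈ -0.25000)
K(D, X) = 3/8 (K(D, X) = -1/8*(-3) = 3/8)
x = 3/8 ≈ 0.37500
q = -7/71 (q = -1 + ((-134 - 250)/(-206 + 64))/3 = -1 + (-384/(-142))/3 = -1 + (-384*(-1/142))/3 = -1 + (1/3)*(192/71) = -1 + 64/71 = -7/71 ≈ -0.098592)
q + v((3 - 5) + 1, x) = -7/71 + (((3 - 5) + 1) + 3/8) = -7/71 + ((-2 + 1) + 3/8) = -7/71 + (-1 + 3/8) = -7/71 - 5/8 = -411/568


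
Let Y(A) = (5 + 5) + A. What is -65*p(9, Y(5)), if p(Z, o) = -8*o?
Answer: 7800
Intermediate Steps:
Y(A) = 10 + A
-65*p(9, Y(5)) = -(-520)*(10 + 5) = -(-520)*15 = -65*(-120) = 7800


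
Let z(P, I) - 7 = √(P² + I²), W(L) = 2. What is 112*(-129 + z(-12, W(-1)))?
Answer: -13664 + 224*√37 ≈ -12301.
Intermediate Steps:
z(P, I) = 7 + √(I² + P²) (z(P, I) = 7 + √(P² + I²) = 7 + √(I² + P²))
112*(-129 + z(-12, W(-1))) = 112*(-129 + (7 + √(2² + (-12)²))) = 112*(-129 + (7 + √(4 + 144))) = 112*(-129 + (7 + √148)) = 112*(-129 + (7 + 2*√37)) = 112*(-122 + 2*√37) = -13664 + 224*√37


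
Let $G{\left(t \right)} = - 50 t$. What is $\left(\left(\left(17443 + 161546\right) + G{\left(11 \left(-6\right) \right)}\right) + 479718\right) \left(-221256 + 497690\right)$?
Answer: $183001243038$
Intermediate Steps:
$\left(\left(\left(17443 + 161546\right) + G{\left(11 \left(-6\right) \right)}\right) + 479718\right) \left(-221256 + 497690\right) = \left(\left(\left(17443 + 161546\right) - 50 \cdot 11 \left(-6\right)\right) + 479718\right) \left(-221256 + 497690\right) = \left(\left(178989 - -3300\right) + 479718\right) 276434 = \left(\left(178989 + 3300\right) + 479718\right) 276434 = \left(182289 + 479718\right) 276434 = 662007 \cdot 276434 = 183001243038$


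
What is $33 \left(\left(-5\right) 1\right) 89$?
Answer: $-14685$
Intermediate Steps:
$33 \left(\left(-5\right) 1\right) 89 = 33 \left(-5\right) 89 = \left(-165\right) 89 = -14685$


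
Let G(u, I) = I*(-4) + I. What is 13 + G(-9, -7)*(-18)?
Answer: -365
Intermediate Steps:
G(u, I) = -3*I (G(u, I) = -4*I + I = -3*I)
13 + G(-9, -7)*(-18) = 13 - 3*(-7)*(-18) = 13 + 21*(-18) = 13 - 378 = -365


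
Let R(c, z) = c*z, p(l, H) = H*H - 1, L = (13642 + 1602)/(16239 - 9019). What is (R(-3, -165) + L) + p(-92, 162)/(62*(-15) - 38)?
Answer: 821204233/1747240 ≈ 470.00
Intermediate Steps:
L = 3811/1805 (L = 15244/7220 = 15244*(1/7220) = 3811/1805 ≈ 2.1114)
p(l, H) = -1 + H² (p(l, H) = H² - 1 = -1 + H²)
(R(-3, -165) + L) + p(-92, 162)/(62*(-15) - 38) = (-3*(-165) + 3811/1805) + (-1 + 162²)/(62*(-15) - 38) = (495 + 3811/1805) + (-1 + 26244)/(-930 - 38) = 897286/1805 + 26243/(-968) = 897286/1805 + 26243*(-1/968) = 897286/1805 - 26243/968 = 821204233/1747240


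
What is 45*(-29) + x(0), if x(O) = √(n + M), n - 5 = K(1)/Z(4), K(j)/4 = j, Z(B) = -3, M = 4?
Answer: -1305 + √69/3 ≈ -1302.2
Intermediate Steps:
K(j) = 4*j
n = 11/3 (n = 5 + (4*1)/(-3) = 5 + 4*(-⅓) = 5 - 4/3 = 11/3 ≈ 3.6667)
x(O) = √69/3 (x(O) = √(11/3 + 4) = √(23/3) = √69/3)
45*(-29) + x(0) = 45*(-29) + √69/3 = -1305 + √69/3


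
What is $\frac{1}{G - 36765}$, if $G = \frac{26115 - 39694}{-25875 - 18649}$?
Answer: $- \frac{44524}{1636911281} \approx -2.72 \cdot 10^{-5}$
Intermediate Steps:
$G = \frac{13579}{44524}$ ($G = - \frac{13579}{-44524} = \left(-13579\right) \left(- \frac{1}{44524}\right) = \frac{13579}{44524} \approx 0.30498$)
$\frac{1}{G - 36765} = \frac{1}{\frac{13579}{44524} - 36765} = \frac{1}{- \frac{1636911281}{44524}} = - \frac{44524}{1636911281}$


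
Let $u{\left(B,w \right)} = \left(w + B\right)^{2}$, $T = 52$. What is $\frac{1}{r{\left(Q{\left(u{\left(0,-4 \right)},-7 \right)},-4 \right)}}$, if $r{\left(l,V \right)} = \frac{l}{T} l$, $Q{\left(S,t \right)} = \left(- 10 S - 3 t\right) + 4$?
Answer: $\frac{52}{18225} \approx 0.0028532$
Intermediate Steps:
$u{\left(B,w \right)} = \left(B + w\right)^{2}$
$Q{\left(S,t \right)} = 4 - 10 S - 3 t$
$r{\left(l,V \right)} = \frac{l^{2}}{52}$ ($r{\left(l,V \right)} = \frac{l}{52} l = \frac{l^{2}}{52}$)
$\frac{1}{r{\left(Q{\left(u{\left(0,-4 \right)},-7 \right)},-4 \right)}} = \frac{1}{\frac{1}{52} \left(4 - 10 \left(0 - 4\right)^{2} - -21\right)^{2}} = \frac{1}{\frac{1}{52} \left(4 - 10 \left(-4\right)^{2} + 21\right)^{2}} = \frac{1}{\frac{1}{52} \left(4 - 160 + 21\right)^{2}} = \frac{1}{\frac{1}{52} \left(-135\right)^{2}} = \frac{1}{\frac{1}{52} \cdot 18225} = \frac{1}{\frac{18225}{52}} = \frac{52}{18225}$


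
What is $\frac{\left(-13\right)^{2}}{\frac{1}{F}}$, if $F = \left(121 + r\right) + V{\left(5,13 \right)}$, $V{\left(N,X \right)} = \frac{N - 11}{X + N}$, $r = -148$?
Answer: $- \frac{13858}{3} \approx -4619.3$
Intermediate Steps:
$V{\left(N,X \right)} = \frac{-11 + N}{N + X}$
$F = - \frac{82}{3}$ ($F = \left(121 - 148\right) + \frac{-11 + 5}{5 + 13} = -27 + \frac{1}{18} \left(-6\right) = -27 - \frac{1}{3} = - \frac{82}{3} \approx -27.333$)
$\frac{\left(-13\right)^{2}}{\frac{1}{F}} = \frac{\left(-13\right)^{2}}{\frac{1}{- \frac{82}{3}}} = \frac{169}{- \frac{3}{82}} = 169 \left(- \frac{82}{3}\right) = - \frac{13858}{3}$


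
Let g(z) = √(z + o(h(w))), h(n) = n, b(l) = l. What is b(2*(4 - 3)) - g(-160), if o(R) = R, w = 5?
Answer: 2 - I*√155 ≈ 2.0 - 12.45*I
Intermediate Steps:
g(z) = √(5 + z) (g(z) = √(z + 5) = √(5 + z))
b(2*(4 - 3)) - g(-160) = 2*(4 - 3) - √(5 - 160) = 2*1 - √(-155) = 2 - I*√155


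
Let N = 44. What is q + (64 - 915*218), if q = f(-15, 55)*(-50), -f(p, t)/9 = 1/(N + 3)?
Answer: -9371632/47 ≈ -1.9940e+5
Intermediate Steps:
f(p, t) = -9/47 (f(p, t) = -9/(44 + 3) = -9/47)
q = 450/47 (q = -9/47*(-50) = 450/47 ≈ 9.5745)
q + (64 - 915*218) = 450/47 + (64 - 915*218) = 450/47 + (64 - 199470) = 450/47 - 199406 = -9371632/47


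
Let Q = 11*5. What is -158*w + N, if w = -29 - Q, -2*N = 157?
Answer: 26387/2 ≈ 13194.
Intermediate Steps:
Q = 55
N = -157/2 (N = -1/2*157 = -157/2 ≈ -78.500)
w = -84 (w = -29 - 1*55 = -29 - 55 = -84)
-158*w + N = -158*(-84) - 157/2 = 13272 - 157/2 = 26387/2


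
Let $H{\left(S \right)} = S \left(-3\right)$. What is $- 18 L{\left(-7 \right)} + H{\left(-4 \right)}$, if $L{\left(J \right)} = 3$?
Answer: $-42$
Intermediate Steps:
$H{\left(S \right)} = - 3 S$
$- 18 L{\left(-7 \right)} + H{\left(-4 \right)} = \left(-18\right) 3 - -12 = -54 + 12 = -42$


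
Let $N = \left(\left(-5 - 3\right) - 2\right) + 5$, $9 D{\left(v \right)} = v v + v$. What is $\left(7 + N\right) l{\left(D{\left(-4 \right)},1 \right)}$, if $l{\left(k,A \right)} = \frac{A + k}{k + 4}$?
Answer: $\frac{7}{8} \approx 0.875$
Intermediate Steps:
$D{\left(v \right)} = \frac{v}{9} + \frac{v^{2}}{9}$ ($D{\left(v \right)} = \frac{v v + v}{9} = \frac{v^{2} + v}{9} = \frac{v + v^{2}}{9} = \frac{v}{9} + \frac{v^{2}}{9}$)
$N = -5$ ($N = \left(-8 - 2\right) + 5 = -10 + 5 = -5$)
$l{\left(k,A \right)} = \frac{A + k}{4 + k}$
$\left(7 + N\right) l{\left(D{\left(-4 \right)},1 \right)} = \left(7 - 5\right) \frac{1 + \frac{1}{9} \left(-4\right) \left(1 - 4\right)}{4 + \frac{1}{9} \left(-4\right) \left(1 - 4\right)} = 2 \frac{1 + \frac{1}{9} \left(-4\right) \left(-3\right)}{4 + \frac{1}{9} \left(-4\right) \left(-3\right)} = 2 \frac{1 + \frac{4}{3}}{4 + \frac{4}{3}} = 2 \frac{1}{\frac{16}{3}} \cdot \frac{7}{3} = 2 \cdot \frac{3}{16} \cdot \frac{7}{3} = 2 \cdot \frac{7}{16} = \frac{7}{8}$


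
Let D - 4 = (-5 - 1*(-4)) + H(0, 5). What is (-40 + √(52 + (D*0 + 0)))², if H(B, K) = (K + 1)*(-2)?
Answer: 1652 - 160*√13 ≈ 1075.1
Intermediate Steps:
H(B, K) = -2 - 2*K (H(B, K) = (1 + K)*(-2) = -2 - 2*K)
D = -9 (D = 4 + ((-5 - 1*(-4)) + (-2 - 2*5)) = 4 + ((-5 + 4) + (-2 - 10)) = 4 + (-1 - 12) = 4 - 13 = -9)
(-40 + √(52 + (D*0 + 0)))² = (-40 + √(52 + (-9*0 + 0)))² = (-40 + √(52 + (0 + 0)))² = (-40 + √(52 + 0))² = (-40 + √52)² = (-40 + 2*√13)²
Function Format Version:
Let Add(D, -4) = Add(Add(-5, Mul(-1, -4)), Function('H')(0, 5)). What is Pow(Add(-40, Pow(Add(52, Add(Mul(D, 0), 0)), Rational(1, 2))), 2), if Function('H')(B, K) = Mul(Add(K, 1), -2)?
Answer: Add(1652, Mul(-160, Pow(13, Rational(1, 2)))) ≈ 1075.1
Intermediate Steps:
Function('H')(B, K) = Add(-2, Mul(-2, K)) (Function('H')(B, K) = Mul(Add(1, K), -2) = Add(-2, Mul(-2, K)))
D = -9 (D = Add(4, Add(Add(-5, Mul(-1, -4)), Add(-2, Mul(-2, 5)))) = Add(4, Add(Add(-5, 4), Add(-2, -10))) = Add(4, Add(-1, -12)) = Add(4, -13) = -9)
Pow(Add(-40, Pow(Add(52, Add(Mul(D, 0), 0)), Rational(1, 2))), 2) = Pow(Add(-40, Pow(Add(52, Add(Mul(-9, 0), 0)), Rational(1, 2))), 2) = Pow(Add(-40, Pow(Add(52, Add(0, 0)), Rational(1, 2))), 2) = Pow(Add(-40, Pow(Add(52, 0), Rational(1, 2))), 2) = Pow(Add(-40, Pow(52, Rational(1, 2))), 2) = Pow(Add(-40, Mul(2, Pow(13, Rational(1, 2)))), 2)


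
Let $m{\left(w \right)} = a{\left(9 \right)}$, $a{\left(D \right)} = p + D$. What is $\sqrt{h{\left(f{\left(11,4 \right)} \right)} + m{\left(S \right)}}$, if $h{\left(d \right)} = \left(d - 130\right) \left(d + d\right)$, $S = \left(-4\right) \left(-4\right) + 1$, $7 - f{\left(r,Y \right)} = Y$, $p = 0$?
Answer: $i \sqrt{753} \approx 27.441 i$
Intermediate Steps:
$f{\left(r,Y \right)} = 7 - Y$
$S = 17$ ($S = 16 + 1 = 17$)
$h{\left(d \right)} = 2 d \left(-130 + d\right)$ ($h{\left(d \right)} = \left(-130 + d\right) 2 d = 2 d \left(-130 + d\right)$)
$a{\left(D \right)} = D$ ($a{\left(D \right)} = 0 + D = D$)
$m{\left(w \right)} = 9$
$\sqrt{h{\left(f{\left(11,4 \right)} \right)} + m{\left(S \right)}} = \sqrt{2 \left(7 - 4\right) \left(-130 + \left(7 - 4\right)\right) + 9} = \sqrt{2 \cdot 3 \left(-130 + 3\right) + 9} = \sqrt{2 \cdot 3 \left(-127\right) + 9} = \sqrt{-762 + 9} = \sqrt{-753} = i \sqrt{753}$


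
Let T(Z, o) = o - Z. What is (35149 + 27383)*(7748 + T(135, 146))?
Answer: 485185788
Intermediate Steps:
(35149 + 27383)*(7748 + T(135, 146)) = (35149 + 27383)*(7748 + (146 - 1*135)) = 62532*(7748 + (146 - 135)) = 62532*(7748 + 11) = 62532*7759 = 485185788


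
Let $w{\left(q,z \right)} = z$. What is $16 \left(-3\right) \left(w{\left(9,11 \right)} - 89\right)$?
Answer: $3744$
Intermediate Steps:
$16 \left(-3\right) \left(w{\left(9,11 \right)} - 89\right) = 16 \left(-3\right) \left(11 - 89\right) = \left(-48\right) \left(-78\right) = 3744$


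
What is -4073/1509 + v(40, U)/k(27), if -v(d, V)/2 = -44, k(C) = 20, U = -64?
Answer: 12833/7545 ≈ 1.7009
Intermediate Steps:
v(d, V) = 88 (v(d, V) = -2*(-44) = 88)
-4073/1509 + v(40, U)/k(27) = -4073/1509 + 88/20 = -4073*1/1509 + 88*(1/20) = -4073/1509 + 22/5 = 12833/7545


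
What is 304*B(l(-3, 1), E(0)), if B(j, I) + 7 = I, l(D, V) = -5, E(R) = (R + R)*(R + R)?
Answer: -2128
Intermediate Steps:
E(R) = 4*R² (E(R) = (2*R)*(2*R) = 4*R²)
B(j, I) = -7 + I
304*B(l(-3, 1), E(0)) = 304*(-7 + 4*0²) = 304*(-7 + 4*0) = 304*(-7 + 0) = 304*(-7) = -2128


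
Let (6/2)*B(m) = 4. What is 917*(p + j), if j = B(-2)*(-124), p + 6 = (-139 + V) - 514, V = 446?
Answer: -1040795/3 ≈ -3.4693e+5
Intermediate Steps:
B(m) = 4/3 (B(m) = (⅓)*4 = 4/3)
p = -213 (p = -6 + ((-139 + 446) - 514) = -6 + (307 - 514) = -6 - 207 = -213)
j = -496/3 (j = (4/3)*(-124) = -496/3 ≈ -165.33)
917*(p + j) = 917*(-213 - 496/3) = 917*(-1135/3) = -1040795/3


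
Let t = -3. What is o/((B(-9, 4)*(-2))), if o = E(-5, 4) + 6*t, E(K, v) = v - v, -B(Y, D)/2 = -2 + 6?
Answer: -9/8 ≈ -1.1250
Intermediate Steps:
B(Y, D) = -8 (B(Y, D) = -2*(-2 + 6) = -2*4 = -8)
E(K, v) = 0
o = -18 (o = 0 + 6*(-3) = 0 - 18 = -18)
o/((B(-9, 4)*(-2))) = -18/((-8*(-2))) = -18/16 = -18*1/16 = -9/8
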